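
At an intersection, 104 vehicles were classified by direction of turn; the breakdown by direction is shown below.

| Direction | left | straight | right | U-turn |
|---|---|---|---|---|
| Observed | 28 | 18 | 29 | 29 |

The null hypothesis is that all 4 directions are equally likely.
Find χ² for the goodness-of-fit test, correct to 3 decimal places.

Expected count for each of the 4 categories: 104/4 = 26.
left: (28 − 26)²/26 = 4/26 = 0.1538
straight: (18 − 26)²/26 = 64/26 = 2.4615
right: (29 − 26)²/26 = 9/26 = 0.3462
U-turn: (29 − 26)²/26 = 9/26 = 0.3462
Sum = 3.308

3.308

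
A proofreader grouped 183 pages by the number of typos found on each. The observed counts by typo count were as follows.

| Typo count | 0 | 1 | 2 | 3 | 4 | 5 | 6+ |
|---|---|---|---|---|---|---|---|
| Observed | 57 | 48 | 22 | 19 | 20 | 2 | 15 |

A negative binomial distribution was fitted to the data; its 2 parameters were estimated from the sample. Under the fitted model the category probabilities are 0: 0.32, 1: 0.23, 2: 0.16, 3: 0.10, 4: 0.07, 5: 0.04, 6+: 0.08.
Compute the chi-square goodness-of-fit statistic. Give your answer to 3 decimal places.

Expected counts E_i = n·p_i: 183×0.32 = 58.56, 183×0.23 = 42.09, 183×0.16 = 29.28, 183×0.10 = 18.3, 183×0.07 = 12.81, 183×0.04 = 7.32, 183×0.08 = 14.64.
0: (57 − 58.56)²/58.56 = 2.4336/58.56 = 0.0416
1: (48 − 42.09)²/42.09 = 34.9281/42.09 = 0.8298
2: (22 − 29.28)²/29.28 = 52.9984/29.28 = 1.8101
3: (19 − 18.3)²/18.3 = 0.49/18.3 = 0.0268
4: (20 − 12.81)²/12.81 = 51.6961/12.81 = 4.0356
5: (2 − 7.32)²/7.32 = 28.3024/7.32 = 3.8664
6+: (15 − 14.64)²/14.64 = 0.1296/14.64 = 0.0089
Sum = 10.619

10.619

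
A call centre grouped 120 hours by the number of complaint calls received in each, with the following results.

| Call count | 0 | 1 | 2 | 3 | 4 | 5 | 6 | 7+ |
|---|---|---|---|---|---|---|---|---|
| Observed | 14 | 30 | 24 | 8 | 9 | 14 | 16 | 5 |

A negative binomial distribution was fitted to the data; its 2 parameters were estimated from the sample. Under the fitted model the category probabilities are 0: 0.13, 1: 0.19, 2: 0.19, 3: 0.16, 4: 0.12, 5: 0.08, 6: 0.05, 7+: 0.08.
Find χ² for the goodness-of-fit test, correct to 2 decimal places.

31.95

Expected counts E_i = n·p_i: 120×0.13 = 15.6, 120×0.19 = 22.8, 120×0.19 = 22.8, 120×0.16 = 19.2, 120×0.12 = 14.4, 120×0.08 = 9.6, 120×0.05 = 6, 120×0.08 = 9.6.
χ² = (14−15.6)²/15.6 + (30−22.8)²/22.8 + (24−22.8)²/22.8 + (8−19.2)²/19.2 + (9−14.4)²/14.4 + (14−9.6)²/9.6 + (16−6)²/6 + (5−9.6)²/9.6
   = 0.164 + 2.274 + 0.063 + 6.533 + 2.025 + 2.017 + 16.667 + 2.204
Sum = 31.95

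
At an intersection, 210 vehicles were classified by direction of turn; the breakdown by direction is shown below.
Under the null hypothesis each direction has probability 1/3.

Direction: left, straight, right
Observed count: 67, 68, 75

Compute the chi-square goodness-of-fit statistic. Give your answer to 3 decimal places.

Under H₀ each category has probability 1/3, so each expected count is 210/3 = 70.
left: (67 − 70)²/70 = 9/70 = 0.1286
straight: (68 − 70)²/70 = 4/70 = 0.0571
right: (75 − 70)²/70 = 25/70 = 0.3571
Sum = 0.543

0.543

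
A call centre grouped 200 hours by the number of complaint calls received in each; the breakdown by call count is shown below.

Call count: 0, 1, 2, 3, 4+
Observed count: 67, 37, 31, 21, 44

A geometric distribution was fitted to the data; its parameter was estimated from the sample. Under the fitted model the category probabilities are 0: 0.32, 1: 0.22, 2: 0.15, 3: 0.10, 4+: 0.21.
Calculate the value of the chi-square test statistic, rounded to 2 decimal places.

Expected counts E_i = n·p_i: 200×0.32 = 64, 200×0.22 = 44, 200×0.15 = 30, 200×0.10 = 20, 200×0.21 = 42.
0: (67 − 64)²/64 = 9/64 = 0.141
1: (37 − 44)²/44 = 49/44 = 1.114
2: (31 − 30)²/30 = 1/30 = 0.033
3: (21 − 20)²/20 = 1/20 = 0.050
4+: (44 − 42)²/42 = 4/42 = 0.095
Sum = 1.43

1.43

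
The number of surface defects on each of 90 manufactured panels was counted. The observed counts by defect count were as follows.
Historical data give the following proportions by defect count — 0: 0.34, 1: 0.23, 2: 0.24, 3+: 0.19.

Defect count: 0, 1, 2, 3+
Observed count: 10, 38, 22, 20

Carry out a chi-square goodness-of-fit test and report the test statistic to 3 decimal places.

28.826

Expected counts E_i = n·p_i: 90×0.34 = 30.6, 90×0.23 = 20.7, 90×0.24 = 21.6, 90×0.19 = 17.1.
χ² = (10−30.6)²/30.6 + (38−20.7)²/20.7 + (22−21.6)²/21.6 + (20−17.1)²/17.1
   = 13.8680 + 14.4585 + 0.0074 + 0.4918
Sum = 28.826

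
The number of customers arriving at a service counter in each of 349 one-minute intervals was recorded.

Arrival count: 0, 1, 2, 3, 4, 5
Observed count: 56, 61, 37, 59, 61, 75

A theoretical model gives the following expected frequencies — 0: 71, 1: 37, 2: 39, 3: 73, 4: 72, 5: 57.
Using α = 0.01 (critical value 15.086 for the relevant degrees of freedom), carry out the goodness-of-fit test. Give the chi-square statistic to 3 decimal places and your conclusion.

28.889; reject

cat         O        E   (O−E)²/E
0          56       71     3.1690
1          61       37    15.5676
2          37       39     0.1026
3          59       73     2.6849
4          61       72     1.6806
5          75       57     5.6842
Sum = 28.889
df = 5. Since 28.889 > 15.086, we reject H₀.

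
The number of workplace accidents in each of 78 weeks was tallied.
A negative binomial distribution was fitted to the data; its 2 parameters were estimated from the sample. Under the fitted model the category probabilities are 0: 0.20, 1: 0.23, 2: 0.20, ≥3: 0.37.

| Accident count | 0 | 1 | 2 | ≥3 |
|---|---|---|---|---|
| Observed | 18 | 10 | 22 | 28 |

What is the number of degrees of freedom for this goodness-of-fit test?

1

There are k = 4 categories and 2 parameters estimated from the data, so df = 4 − 1 − 2 = 1.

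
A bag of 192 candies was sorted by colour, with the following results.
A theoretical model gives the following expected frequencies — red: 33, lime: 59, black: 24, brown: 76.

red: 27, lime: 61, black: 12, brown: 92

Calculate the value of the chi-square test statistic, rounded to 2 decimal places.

10.53

χ² = (27−33)²/33 + (61−59)²/59 + (12−24)²/24 + (92−76)²/76
   = 1.091 + 0.068 + 6.000 + 3.368
Sum = 10.53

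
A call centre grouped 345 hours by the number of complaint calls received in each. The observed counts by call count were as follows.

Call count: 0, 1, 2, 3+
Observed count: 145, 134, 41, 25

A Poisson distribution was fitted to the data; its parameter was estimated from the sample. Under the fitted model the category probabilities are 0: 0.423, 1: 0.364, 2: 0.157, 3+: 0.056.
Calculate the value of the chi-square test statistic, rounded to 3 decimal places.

5.440

Expected counts E_i = n·p_i: 345×0.423 = 145.935, 345×0.364 = 125.58, 345×0.157 = 54.165, 345×0.056 = 19.32.
cat         O        E   (O−E)²/E
0         145  145.935     0.0060
1         134   125.58     0.5646
2          41   54.165     3.1998
3+         25    19.32     1.6699
Sum = 5.440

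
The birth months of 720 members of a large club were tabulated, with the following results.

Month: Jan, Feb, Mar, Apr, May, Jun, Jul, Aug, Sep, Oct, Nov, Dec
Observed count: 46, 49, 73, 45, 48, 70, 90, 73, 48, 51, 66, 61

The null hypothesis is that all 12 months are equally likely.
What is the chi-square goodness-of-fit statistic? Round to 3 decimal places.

Expected count for each of the 12 categories: 720/12 = 60.
cat         O        E   (O−E)²/E
Jan        46       60     3.2667
Feb        49       60     2.0167
Mar        73       60     2.8167
Apr        45       60     3.7500
May        48       60     2.4000
Jun        70       60     1.6667
Jul        90       60    15.0000
Aug        73       60     2.8167
Sep        48       60     2.4000
Oct        51       60     1.3500
Nov        66       60     0.6000
Dec        61       60     0.0167
Sum = 38.100

38.100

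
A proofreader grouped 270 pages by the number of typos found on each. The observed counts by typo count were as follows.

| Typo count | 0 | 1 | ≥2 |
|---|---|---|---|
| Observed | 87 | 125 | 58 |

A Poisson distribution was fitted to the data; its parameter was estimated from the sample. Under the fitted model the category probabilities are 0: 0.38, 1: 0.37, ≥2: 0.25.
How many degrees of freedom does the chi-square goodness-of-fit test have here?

There are k = 3 categories and 1 parameter estimated from the data, so df = 3 − 1 − 1 = 1.

1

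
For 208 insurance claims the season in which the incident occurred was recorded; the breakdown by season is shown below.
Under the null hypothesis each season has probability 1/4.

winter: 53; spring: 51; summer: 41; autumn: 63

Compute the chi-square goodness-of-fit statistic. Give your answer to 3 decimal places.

Expected count for each of the 4 categories: 208/4 = 52.
cat         O        E   (O−E)²/E
winter     53       52     0.0192
spring     51       52     0.0192
summer     41       52     2.3269
autumn     63       52     2.3269
Sum = 4.692

4.692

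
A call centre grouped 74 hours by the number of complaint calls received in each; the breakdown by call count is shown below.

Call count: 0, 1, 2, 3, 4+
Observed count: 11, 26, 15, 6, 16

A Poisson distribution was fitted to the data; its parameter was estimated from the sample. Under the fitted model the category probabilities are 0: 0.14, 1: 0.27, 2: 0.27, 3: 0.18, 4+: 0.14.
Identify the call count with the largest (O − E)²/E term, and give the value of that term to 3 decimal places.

3, 4.023

Expected counts E_i = n·p_i: 74×0.14 = 10.36, 74×0.27 = 19.98, 74×0.27 = 19.98, 74×0.18 = 13.32, 74×0.14 = 10.36.
0: (11 − 10.36)²/10.36 = 0.4096/10.36 = 0.0395
1: (26 − 19.98)²/19.98 = 36.2404/19.98 = 1.8138
2: (15 − 19.98)²/19.98 = 24.8004/19.98 = 1.2413
3: (6 − 13.32)²/13.32 = 53.5824/13.32 = 4.0227
4+: (16 − 10.36)²/10.36 = 31.8096/10.36 = 3.0704
The largest term is for 3: 4.023.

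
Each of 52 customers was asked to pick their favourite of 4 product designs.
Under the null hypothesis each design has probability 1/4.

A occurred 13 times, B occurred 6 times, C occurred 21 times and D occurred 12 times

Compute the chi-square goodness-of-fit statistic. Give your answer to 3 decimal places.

8.769

Expected count for each of the 4 categories: 52/4 = 13.
A: (13 − 13)²/13 = 0/13 = 0.0000
B: (6 − 13)²/13 = 49/13 = 3.7692
C: (21 − 13)²/13 = 64/13 = 4.9231
D: (12 − 13)²/13 = 1/13 = 0.0769
Sum = 8.769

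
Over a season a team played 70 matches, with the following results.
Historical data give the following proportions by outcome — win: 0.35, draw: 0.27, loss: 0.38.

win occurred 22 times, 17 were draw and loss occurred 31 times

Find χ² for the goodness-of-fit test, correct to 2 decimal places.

1.17

Expected counts E_i = n·p_i: 70×0.35 = 24.5, 70×0.27 = 18.9, 70×0.38 = 26.6.
χ² = (22−24.5)²/24.5 + (17−18.9)²/18.9 + (31−26.6)²/26.6
   = 0.255 + 0.191 + 0.728
Sum = 1.17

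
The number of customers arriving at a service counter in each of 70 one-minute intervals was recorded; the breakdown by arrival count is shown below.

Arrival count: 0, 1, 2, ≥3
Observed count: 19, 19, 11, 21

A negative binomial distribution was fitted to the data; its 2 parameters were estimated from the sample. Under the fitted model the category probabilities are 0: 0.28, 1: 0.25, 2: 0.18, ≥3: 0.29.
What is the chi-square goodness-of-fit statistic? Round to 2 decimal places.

Expected counts E_i = n·p_i: 70×0.28 = 19.6, 70×0.25 = 17.5, 70×0.18 = 12.6, 70×0.29 = 20.3.
cat         O        E   (O−E)²/E
0          19     19.6      0.018
1          19     17.5      0.129
2          11     12.6      0.203
≥3         21     20.3      0.024
Sum = 0.37

0.37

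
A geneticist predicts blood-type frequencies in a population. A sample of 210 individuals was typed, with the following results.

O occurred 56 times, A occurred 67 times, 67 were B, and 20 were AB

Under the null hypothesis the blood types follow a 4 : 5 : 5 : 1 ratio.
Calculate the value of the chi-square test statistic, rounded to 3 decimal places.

2.829

Ratio total = 15. Expected counts: 210×4/15 = 56, 210×5/15 = 70, 210×5/15 = 70, 210×1/15 = 14.
cat         O        E   (O−E)²/E
O          56       56     0.0000
A          67       70     0.1286
B          67       70     0.1286
AB         20       14     2.5714
Sum = 2.829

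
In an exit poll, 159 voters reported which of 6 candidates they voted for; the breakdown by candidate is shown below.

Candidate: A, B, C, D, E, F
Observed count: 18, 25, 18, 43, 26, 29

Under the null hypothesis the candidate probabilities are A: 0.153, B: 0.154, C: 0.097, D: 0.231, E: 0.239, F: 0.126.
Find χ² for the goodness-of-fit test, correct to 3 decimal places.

Expected counts E_i = n·p_i: 159×0.153 = 24.327, 159×0.154 = 24.486, 159×0.097 = 15.423, 159×0.231 = 36.729, 159×0.239 = 38.001, 159×0.126 = 20.034.
A: (18 − 24.327)²/24.327 = 40.030929/24.327 = 1.6455
B: (25 − 24.486)²/24.486 = 0.264196/24.486 = 0.0108
C: (18 − 15.423)²/15.423 = 6.640929/15.423 = 0.4306
D: (43 − 36.729)²/36.729 = 39.325441/36.729 = 1.0707
E: (26 − 38.001)²/38.001 = 144.024001/38.001 = 3.7900
F: (29 − 20.034)²/20.034 = 80.389156/20.034 = 4.0126
Sum = 10.960

10.960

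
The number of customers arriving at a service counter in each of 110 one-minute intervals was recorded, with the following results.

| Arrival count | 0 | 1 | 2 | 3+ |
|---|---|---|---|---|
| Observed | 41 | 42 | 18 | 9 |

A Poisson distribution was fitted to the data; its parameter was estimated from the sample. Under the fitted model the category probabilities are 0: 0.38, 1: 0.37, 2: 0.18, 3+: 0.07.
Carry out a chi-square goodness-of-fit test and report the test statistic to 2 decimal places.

0.44

Expected counts E_i = n·p_i: 110×0.38 = 41.8, 110×0.37 = 40.7, 110×0.18 = 19.8, 110×0.07 = 7.7.
χ² = (41−41.8)²/41.8 + (42−40.7)²/40.7 + (18−19.8)²/19.8 + (9−7.7)²/7.7
   = 0.015 + 0.042 + 0.164 + 0.219
Sum = 0.44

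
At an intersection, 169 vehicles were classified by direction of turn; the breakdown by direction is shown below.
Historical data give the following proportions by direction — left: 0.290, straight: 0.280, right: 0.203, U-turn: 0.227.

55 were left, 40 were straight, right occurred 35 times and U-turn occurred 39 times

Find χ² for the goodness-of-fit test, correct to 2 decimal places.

1.89

Expected counts E_i = n·p_i: 169×0.290 = 49.01, 169×0.280 = 47.32, 169×0.203 = 34.307, 169×0.227 = 38.363.
cat           O        E   (O−E)²/E
left         55    49.01      0.732
straight     40    47.32      1.132
right        35   34.307      0.014
U-turn       39   38.363      0.011
Sum = 1.89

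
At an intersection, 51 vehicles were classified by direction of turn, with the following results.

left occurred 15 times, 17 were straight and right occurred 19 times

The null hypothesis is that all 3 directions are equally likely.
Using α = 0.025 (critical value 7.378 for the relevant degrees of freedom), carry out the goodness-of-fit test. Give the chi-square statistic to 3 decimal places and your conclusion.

Under H₀ each category has probability 1/3, so each expected count is 51/3 = 17.
left: (15 − 17)²/17 = 4/17 = 0.2353
straight: (17 − 17)²/17 = 0/17 = 0.0000
right: (19 − 17)²/17 = 4/17 = 0.2353
Sum = 0.471
df = 2. Since 0.471 < 7.378, we do not reject H₀.

0.471; do not reject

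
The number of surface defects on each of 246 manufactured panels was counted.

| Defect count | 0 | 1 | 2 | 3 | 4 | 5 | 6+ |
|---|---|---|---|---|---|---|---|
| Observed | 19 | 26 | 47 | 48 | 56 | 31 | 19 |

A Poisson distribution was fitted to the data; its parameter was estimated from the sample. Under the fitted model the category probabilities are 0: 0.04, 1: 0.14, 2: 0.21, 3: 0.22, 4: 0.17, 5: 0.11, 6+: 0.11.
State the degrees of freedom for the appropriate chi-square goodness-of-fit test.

5

There are k = 7 categories and 1 parameter estimated from the data, so df = 7 − 1 − 1 = 5.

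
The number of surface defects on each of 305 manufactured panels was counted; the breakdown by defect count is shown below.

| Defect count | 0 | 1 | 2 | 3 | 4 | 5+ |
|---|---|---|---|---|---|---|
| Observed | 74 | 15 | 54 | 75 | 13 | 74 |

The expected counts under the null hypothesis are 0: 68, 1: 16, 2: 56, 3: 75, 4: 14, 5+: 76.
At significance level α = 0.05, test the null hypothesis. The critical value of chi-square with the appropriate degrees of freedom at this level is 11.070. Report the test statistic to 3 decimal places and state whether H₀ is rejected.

0.787; do not reject

0: (74 − 68)²/68 = 36/68 = 0.5294
1: (15 − 16)²/16 = 1/16 = 0.0625
2: (54 − 56)²/56 = 4/56 = 0.0714
3: (75 − 75)²/75 = 0/75 = 0.0000
4: (13 − 14)²/14 = 1/14 = 0.0714
5+: (74 − 76)²/76 = 4/76 = 0.0526
Sum = 0.787
df = 5. Since 0.787 < 11.070, we do not reject H₀.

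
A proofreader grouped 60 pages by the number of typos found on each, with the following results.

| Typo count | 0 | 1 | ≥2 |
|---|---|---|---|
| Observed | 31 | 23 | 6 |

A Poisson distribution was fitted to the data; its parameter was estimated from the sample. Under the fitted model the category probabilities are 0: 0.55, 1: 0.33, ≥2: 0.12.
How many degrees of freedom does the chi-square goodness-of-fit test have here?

1

There are k = 3 categories and 1 parameter estimated from the data, so df = 3 − 1 − 1 = 1.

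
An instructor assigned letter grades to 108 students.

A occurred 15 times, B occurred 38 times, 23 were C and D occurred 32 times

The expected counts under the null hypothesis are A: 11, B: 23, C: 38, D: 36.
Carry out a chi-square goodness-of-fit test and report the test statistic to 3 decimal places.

17.603

cat         O        E   (O−E)²/E
A          15       11     1.4545
B          38       23     9.7826
C          23       38     5.9211
D          32       36     0.4444
Sum = 17.603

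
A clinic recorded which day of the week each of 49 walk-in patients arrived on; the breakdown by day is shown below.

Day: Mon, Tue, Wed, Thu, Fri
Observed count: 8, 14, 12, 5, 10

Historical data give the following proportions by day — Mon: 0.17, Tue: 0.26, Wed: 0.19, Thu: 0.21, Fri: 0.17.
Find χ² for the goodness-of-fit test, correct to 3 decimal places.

3.969

Expected counts E_i = n·p_i: 49×0.17 = 8.33, 49×0.26 = 12.74, 49×0.19 = 9.31, 49×0.21 = 10.29, 49×0.17 = 8.33.
cat         O        E   (O−E)²/E
Mon         8     8.33     0.0131
Tue        14    12.74     0.1246
Wed        12     9.31     0.7772
Thu         5    10.29     2.7195
Fri        10     8.33     0.3348
Sum = 3.969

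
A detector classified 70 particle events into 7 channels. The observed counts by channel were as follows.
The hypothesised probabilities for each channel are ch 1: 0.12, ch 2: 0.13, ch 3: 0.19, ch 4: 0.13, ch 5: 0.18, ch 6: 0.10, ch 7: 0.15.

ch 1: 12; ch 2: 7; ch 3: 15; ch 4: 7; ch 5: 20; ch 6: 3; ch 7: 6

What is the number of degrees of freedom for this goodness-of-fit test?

There are k = 7 categories and no parameters were estimated from the data, so df = 7 − 1 = 6.

6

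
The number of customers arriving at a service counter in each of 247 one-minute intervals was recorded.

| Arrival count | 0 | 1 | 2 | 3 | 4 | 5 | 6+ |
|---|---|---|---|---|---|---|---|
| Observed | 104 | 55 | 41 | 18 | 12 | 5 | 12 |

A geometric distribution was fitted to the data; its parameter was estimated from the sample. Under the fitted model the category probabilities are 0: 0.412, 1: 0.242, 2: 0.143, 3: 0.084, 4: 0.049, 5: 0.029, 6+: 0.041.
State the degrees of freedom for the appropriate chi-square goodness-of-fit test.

5

There are k = 7 categories and 1 parameter estimated from the data, so df = 7 − 1 − 1 = 5.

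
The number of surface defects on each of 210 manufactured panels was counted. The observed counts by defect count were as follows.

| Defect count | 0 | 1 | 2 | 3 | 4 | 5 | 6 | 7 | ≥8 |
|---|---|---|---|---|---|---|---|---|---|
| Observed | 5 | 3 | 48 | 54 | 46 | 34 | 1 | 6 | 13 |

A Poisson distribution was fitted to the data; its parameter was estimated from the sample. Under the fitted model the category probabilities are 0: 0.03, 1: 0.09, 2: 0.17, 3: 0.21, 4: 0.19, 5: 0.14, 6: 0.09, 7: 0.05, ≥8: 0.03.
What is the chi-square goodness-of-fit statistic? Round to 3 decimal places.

Expected counts E_i = n·p_i: 210×0.03 = 6.3, 210×0.09 = 18.9, 210×0.17 = 35.7, 210×0.21 = 44.1, 210×0.19 = 39.9, 210×0.14 = 29.4, 210×0.09 = 18.9, 210×0.05 = 10.5, 210×0.03 = 6.3.
cat         O        E   (O−E)²/E
0           5      6.3     0.2683
1           3     18.9    13.3762
2          48     35.7     4.2378
3          54     44.1     2.2224
4          46     39.9     0.9326
5          34     29.4     0.7197
6           1     18.9    16.9529
7           6     10.5     1.9286
≥8         13      6.3     7.1254
Sum = 47.764

47.764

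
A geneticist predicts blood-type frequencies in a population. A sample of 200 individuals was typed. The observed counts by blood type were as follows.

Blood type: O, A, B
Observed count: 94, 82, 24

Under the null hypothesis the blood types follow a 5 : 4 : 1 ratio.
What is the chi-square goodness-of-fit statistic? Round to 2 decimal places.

Ratio total = 10. Expected counts: 200×5/10 = 100, 200×4/10 = 80, 200×1/10 = 20.
O: (94 − 100)²/100 = 36/100 = 0.360
A: (82 − 80)²/80 = 4/80 = 0.050
B: (24 − 20)²/20 = 16/20 = 0.800
Sum = 1.21

1.21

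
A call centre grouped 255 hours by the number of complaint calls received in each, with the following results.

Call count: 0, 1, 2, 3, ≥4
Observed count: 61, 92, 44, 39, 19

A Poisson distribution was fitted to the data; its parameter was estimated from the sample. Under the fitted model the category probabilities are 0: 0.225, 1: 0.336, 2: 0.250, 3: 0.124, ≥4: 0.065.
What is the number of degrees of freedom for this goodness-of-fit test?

3

There are k = 5 categories and 1 parameter estimated from the data, so df = 5 − 1 − 1 = 3.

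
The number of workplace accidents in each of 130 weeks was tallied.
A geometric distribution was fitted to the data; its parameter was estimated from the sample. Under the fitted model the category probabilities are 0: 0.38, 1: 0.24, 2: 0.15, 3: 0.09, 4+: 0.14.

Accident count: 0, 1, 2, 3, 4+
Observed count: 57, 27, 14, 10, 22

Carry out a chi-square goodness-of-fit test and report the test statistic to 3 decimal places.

4.326

Expected counts E_i = n·p_i: 130×0.38 = 49.4, 130×0.24 = 31.2, 130×0.15 = 19.5, 130×0.09 = 11.7, 130×0.14 = 18.2.
cat         O        E   (O−E)²/E
0          57     49.4     1.1692
1          27     31.2     0.5654
2          14     19.5     1.5513
3          10     11.7     0.2470
4+         22     18.2     0.7934
Sum = 4.326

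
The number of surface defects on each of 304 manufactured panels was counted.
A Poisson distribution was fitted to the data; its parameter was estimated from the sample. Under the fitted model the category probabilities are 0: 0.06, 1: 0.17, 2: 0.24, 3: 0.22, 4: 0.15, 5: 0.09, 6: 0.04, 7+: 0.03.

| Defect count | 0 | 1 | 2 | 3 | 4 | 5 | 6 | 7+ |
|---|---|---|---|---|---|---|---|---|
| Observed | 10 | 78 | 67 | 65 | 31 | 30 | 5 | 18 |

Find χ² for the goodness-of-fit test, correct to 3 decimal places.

35.458

Expected counts E_i = n·p_i: 304×0.06 = 18.24, 304×0.17 = 51.68, 304×0.24 = 72.96, 304×0.22 = 66.88, 304×0.15 = 45.6, 304×0.09 = 27.36, 304×0.04 = 12.16, 304×0.03 = 9.12.
χ² = (10−18.24)²/18.24 + (78−51.68)²/51.68 + (67−72.96)²/72.96 + (65−66.88)²/66.88 + (31−45.6)²/45.6 + (30−27.36)²/27.36 + (5−12.16)²/12.16 + (18−9.12)²/9.12
   = 3.7225 + 13.4045 + 0.4869 + 0.0528 + 4.6746 + 0.2547 + 4.2159 + 8.6463
Sum = 35.458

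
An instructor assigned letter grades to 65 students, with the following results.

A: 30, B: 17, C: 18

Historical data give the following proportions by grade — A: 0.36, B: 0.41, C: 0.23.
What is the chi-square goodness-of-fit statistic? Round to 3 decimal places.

Expected counts E_i = n·p_i: 65×0.36 = 23.4, 65×0.41 = 26.65, 65×0.23 = 14.95.
χ² = (30−23.4)²/23.4 + (17−26.65)²/26.65 + (18−14.95)²/14.95
   = 1.8615 + 3.4943 + 0.6222
Sum = 5.978

5.978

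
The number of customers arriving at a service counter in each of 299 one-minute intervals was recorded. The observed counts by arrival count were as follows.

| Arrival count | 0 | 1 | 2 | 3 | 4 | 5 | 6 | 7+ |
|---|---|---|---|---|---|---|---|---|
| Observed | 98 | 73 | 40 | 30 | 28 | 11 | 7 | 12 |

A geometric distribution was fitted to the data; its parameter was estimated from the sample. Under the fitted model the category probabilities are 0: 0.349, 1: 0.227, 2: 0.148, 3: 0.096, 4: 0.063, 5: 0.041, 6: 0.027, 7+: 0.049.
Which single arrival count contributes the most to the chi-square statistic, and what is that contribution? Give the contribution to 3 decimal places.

Expected counts E_i = n·p_i: 299×0.349 = 104.351, 299×0.227 = 67.873, 299×0.148 = 44.252, 299×0.096 = 28.704, 299×0.063 = 18.837, 299×0.041 = 12.259, 299×0.027 = 8.073, 299×0.049 = 14.651.
χ² = (98−104.351)²/104.351 + (73−67.873)²/67.873 + (40−44.252)²/44.252 + (30−28.704)²/28.704 + (28−18.837)²/18.837 + (11−12.259)²/12.259 + (7−8.073)²/8.073 + (12−14.651)²/14.651
   = 0.3865 + 0.3873 + 0.4086 + 0.0585 + 4.4572 + 0.1293 + 0.1426 + 0.4797
The largest term is for 4: 4.457.

4, 4.457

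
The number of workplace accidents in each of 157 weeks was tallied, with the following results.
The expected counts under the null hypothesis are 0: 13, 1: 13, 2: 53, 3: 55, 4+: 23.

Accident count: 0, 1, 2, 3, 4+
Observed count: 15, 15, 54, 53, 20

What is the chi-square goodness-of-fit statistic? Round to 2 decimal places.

1.10

0: (15 − 13)²/13 = 4/13 = 0.308
1: (15 − 13)²/13 = 4/13 = 0.308
2: (54 − 53)²/53 = 1/53 = 0.019
3: (53 − 55)²/55 = 4/55 = 0.073
4+: (20 − 23)²/23 = 9/23 = 0.391
Sum = 1.10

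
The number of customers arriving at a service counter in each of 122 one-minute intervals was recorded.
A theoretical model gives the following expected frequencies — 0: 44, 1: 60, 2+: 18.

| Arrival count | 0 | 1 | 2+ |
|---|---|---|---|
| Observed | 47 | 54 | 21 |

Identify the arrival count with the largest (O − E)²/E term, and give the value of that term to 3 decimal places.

0: (47 − 44)²/44 = 9/44 = 0.2045
1: (54 − 60)²/60 = 36/60 = 0.6000
2+: (21 − 18)²/18 = 9/18 = 0.5000
The largest term is for 1: 0.600.

1, 0.600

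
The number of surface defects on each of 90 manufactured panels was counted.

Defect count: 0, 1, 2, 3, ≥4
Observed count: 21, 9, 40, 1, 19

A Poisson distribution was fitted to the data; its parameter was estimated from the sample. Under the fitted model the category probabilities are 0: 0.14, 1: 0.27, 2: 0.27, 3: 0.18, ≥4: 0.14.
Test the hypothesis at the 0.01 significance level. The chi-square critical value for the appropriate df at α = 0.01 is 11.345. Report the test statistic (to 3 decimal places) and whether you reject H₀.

42.889; reject

Expected counts E_i = n·p_i: 90×0.14 = 12.6, 90×0.27 = 24.3, 90×0.27 = 24.3, 90×0.18 = 16.2, 90×0.14 = 12.6.
χ² = (21−12.6)²/12.6 + (9−24.3)²/24.3 + (40−24.3)²/24.3 + (1−16.2)²/16.2 + (19−12.6)²/12.6
   = 5.6000 + 9.6333 + 10.1436 + 14.2617 + 3.2508
Sum = 42.889
df = 3. Since 42.889 > 11.345, we reject H₀.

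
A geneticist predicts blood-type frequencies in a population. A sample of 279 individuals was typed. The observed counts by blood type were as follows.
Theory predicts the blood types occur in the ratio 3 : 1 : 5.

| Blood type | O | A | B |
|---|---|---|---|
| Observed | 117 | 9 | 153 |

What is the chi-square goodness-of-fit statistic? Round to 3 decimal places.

Ratio total = 9. Expected counts: 279×3/9 = 93, 279×1/9 = 31, 279×5/9 = 155.
χ² = (117−93)²/93 + (9−31)²/31 + (153−155)²/155
   = 6.1935 + 15.6129 + 0.0258
Sum = 21.832

21.832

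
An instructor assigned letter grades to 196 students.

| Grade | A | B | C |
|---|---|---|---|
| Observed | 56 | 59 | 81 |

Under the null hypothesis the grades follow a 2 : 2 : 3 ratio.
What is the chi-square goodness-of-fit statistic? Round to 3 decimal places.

0.268

Ratio total = 7. Expected counts: 196×2/7 = 56, 196×2/7 = 56, 196×3/7 = 84.
cat         O        E   (O−E)²/E
A          56       56     0.0000
B          59       56     0.1607
C          81       84     0.1071
Sum = 0.268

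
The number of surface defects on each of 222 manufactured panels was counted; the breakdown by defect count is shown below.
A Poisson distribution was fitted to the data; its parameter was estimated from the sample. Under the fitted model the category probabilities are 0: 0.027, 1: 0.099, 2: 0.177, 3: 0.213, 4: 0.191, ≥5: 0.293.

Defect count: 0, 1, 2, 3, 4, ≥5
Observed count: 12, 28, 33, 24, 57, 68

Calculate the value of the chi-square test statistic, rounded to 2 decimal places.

Expected counts E_i = n·p_i: 222×0.027 = 5.994, 222×0.099 = 21.978, 222×0.177 = 39.294, 222×0.213 = 47.286, 222×0.191 = 42.402, 222×0.293 = 65.046.
0: (12 − 5.994)²/5.994 = 36.072036/5.994 = 6.018
1: (28 − 21.978)²/21.978 = 36.264484/21.978 = 1.650
2: (33 − 39.294)²/39.294 = 39.614436/39.294 = 1.008
3: (24 − 47.286)²/47.286 = 542.237796/47.286 = 11.467
4: (57 − 42.402)²/42.402 = 213.101604/42.402 = 5.026
≥5: (68 − 65.046)²/65.046 = 8.726116/65.046 = 0.134
Sum = 25.30

25.30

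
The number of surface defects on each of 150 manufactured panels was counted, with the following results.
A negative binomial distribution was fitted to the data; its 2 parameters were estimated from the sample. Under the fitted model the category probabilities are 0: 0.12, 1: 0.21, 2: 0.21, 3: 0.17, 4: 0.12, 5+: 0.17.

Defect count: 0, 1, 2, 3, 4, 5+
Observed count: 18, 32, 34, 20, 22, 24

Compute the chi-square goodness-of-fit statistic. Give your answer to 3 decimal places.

Expected counts E_i = n·p_i: 150×0.12 = 18, 150×0.21 = 31.5, 150×0.21 = 31.5, 150×0.17 = 25.5, 150×0.12 = 18, 150×0.17 = 25.5.
0: (18 − 18)²/18 = 0/18 = 0.0000
1: (32 − 31.5)²/31.5 = 0.25/31.5 = 0.0079
2: (34 − 31.5)²/31.5 = 6.25/31.5 = 0.1984
3: (20 − 25.5)²/25.5 = 30.25/25.5 = 1.1863
4: (22 − 18)²/18 = 16/18 = 0.8889
5+: (24 − 25.5)²/25.5 = 2.25/25.5 = 0.0882
Sum = 2.370

2.370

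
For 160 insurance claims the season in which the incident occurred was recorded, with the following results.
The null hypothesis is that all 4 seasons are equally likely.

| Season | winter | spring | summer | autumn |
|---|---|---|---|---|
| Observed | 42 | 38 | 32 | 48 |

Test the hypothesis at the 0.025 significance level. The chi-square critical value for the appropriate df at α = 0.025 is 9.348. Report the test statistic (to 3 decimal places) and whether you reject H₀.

3.400; do not reject

Expected count for each of the 4 categories: 160/4 = 40.
cat         O        E   (O−E)²/E
winter     42       40     0.1000
spring     38       40     0.1000
summer     32       40     1.6000
autumn     48       40     1.6000
Sum = 3.400
df = 3. Since 3.400 < 9.348, we do not reject H₀.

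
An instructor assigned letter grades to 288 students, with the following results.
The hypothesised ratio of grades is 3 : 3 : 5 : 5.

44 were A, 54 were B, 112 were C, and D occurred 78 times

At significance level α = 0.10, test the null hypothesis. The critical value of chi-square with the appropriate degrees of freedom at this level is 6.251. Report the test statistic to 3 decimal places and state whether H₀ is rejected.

Ratio total = 16. Expected counts: 288×3/16 = 54, 288×3/16 = 54, 288×5/16 = 90, 288×5/16 = 90.
χ² = (44−54)²/54 + (54−54)²/54 + (112−90)²/90 + (78−90)²/90
   = 1.8519 + 0.0000 + 5.3778 + 1.6000
Sum = 8.830
df = 3. Since 8.830 > 6.251, we reject H₀.

8.830; reject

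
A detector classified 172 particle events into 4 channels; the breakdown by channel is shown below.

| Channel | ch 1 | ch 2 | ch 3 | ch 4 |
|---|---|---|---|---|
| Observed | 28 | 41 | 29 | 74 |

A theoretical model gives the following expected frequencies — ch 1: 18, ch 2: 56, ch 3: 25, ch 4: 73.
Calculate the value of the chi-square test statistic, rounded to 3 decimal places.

10.227

ch 1: (28 − 18)²/18 = 100/18 = 5.5556
ch 2: (41 − 56)²/56 = 225/56 = 4.0179
ch 3: (29 − 25)²/25 = 16/25 = 0.6400
ch 4: (74 − 73)²/73 = 1/73 = 0.0137
Sum = 10.227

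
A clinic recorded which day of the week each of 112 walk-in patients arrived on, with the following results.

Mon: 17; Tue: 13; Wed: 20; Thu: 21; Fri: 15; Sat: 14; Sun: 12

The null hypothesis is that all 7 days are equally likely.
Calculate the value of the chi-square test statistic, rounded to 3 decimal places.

Expected count for each of the 7 categories: 112/7 = 16.
Mon: (17 − 16)²/16 = 1/16 = 0.0625
Tue: (13 − 16)²/16 = 9/16 = 0.5625
Wed: (20 − 16)²/16 = 16/16 = 1.0000
Thu: (21 − 16)²/16 = 25/16 = 1.5625
Fri: (15 − 16)²/16 = 1/16 = 0.0625
Sat: (14 − 16)²/16 = 4/16 = 0.2500
Sun: (12 − 16)²/16 = 16/16 = 1.0000
Sum = 4.500

4.500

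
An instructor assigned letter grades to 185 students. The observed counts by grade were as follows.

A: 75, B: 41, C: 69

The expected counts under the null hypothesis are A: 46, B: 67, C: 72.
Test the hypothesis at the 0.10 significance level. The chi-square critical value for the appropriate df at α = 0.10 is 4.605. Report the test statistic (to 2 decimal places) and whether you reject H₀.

28.50; reject

cat         O        E   (O−E)²/E
A          75       46     18.283
B          41       67     10.090
C          69       72      0.125
Sum = 28.50
df = 2. Since 28.50 > 4.605, we reject H₀.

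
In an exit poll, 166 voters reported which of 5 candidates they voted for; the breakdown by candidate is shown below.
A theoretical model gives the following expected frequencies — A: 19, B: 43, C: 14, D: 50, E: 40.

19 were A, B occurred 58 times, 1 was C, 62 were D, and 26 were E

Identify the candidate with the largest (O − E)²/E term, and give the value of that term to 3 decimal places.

χ² = (19−19)²/19 + (58−43)²/43 + (1−14)²/14 + (62−50)²/50 + (26−40)²/40
   = 0.0000 + 5.2326 + 12.0714 + 2.8800 + 4.9000
The largest term is for C: 12.071.

C, 12.071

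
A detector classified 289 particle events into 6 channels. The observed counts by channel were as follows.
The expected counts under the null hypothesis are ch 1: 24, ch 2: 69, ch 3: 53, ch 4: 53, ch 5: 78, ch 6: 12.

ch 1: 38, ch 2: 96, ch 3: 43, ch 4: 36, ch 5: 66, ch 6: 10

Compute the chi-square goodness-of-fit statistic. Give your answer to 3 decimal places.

cat         O        E   (O−E)²/E
ch 1       38       24     8.1667
ch 2       96       69    10.5652
ch 3       43       53     1.8868
ch 4       36       53     5.4528
ch 5       66       78     1.8462
ch 6       10       12     0.3333
Sum = 28.251

28.251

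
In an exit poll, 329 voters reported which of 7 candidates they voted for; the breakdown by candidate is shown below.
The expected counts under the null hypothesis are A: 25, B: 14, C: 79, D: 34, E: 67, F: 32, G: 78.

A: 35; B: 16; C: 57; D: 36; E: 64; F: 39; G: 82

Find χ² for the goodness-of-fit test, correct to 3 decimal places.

12.401

A: (35 − 25)²/25 = 100/25 = 4.0000
B: (16 − 14)²/14 = 4/14 = 0.2857
C: (57 − 79)²/79 = 484/79 = 6.1266
D: (36 − 34)²/34 = 4/34 = 0.1176
E: (64 − 67)²/67 = 9/67 = 0.1343
F: (39 − 32)²/32 = 49/32 = 1.5313
G: (82 − 78)²/78 = 16/78 = 0.2051
Sum = 12.401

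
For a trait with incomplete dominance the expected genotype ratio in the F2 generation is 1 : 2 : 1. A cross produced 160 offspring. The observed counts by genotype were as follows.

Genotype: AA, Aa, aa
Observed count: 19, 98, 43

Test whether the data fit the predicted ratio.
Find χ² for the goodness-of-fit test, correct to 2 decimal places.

Ratio total = 4. Expected counts: 160×1/4 = 40, 160×2/4 = 80, 160×1/4 = 40.
cat         O        E   (O−E)²/E
AA         19       40     11.025
Aa         98       80      4.050
aa         43       40      0.225
Sum = 15.30

15.30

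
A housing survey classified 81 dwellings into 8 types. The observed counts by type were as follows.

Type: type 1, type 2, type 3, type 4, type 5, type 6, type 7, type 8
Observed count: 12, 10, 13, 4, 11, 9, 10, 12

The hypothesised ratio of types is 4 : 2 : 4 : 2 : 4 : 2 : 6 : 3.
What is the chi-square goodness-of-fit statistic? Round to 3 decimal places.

Ratio total = 27. Expected counts: 81×4/27 = 12, 81×2/27 = 6, 81×4/27 = 12, 81×2/27 = 6, 81×4/27 = 12, 81×2/27 = 6, 81×6/27 = 18, 81×3/27 = 9.
type 1: (12 − 12)²/12 = 0/12 = 0.0000
type 2: (10 − 6)²/6 = 16/6 = 2.6667
type 3: (13 − 12)²/12 = 1/12 = 0.0833
type 4: (4 − 6)²/6 = 4/6 = 0.6667
type 5: (11 − 12)²/12 = 1/12 = 0.0833
type 6: (9 − 6)²/6 = 9/6 = 1.5000
type 7: (10 − 18)²/18 = 64/18 = 3.5556
type 8: (12 − 9)²/9 = 9/9 = 1.0000
Sum = 9.556

9.556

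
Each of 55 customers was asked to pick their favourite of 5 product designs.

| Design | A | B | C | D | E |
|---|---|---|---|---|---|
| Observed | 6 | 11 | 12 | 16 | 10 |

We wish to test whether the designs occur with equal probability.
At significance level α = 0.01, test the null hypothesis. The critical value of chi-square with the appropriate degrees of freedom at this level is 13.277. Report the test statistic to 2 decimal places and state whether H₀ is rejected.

Under H₀ each category has probability 1/5, so each expected count is 55/5 = 11.
cat         O        E   (O−E)²/E
A           6       11      2.273
B          11       11      0.000
C          12       11      0.091
D          16       11      2.273
E          10       11      0.091
Sum = 4.73
df = 4. Since 4.73 < 13.277, we do not reject H₀.

4.73; do not reject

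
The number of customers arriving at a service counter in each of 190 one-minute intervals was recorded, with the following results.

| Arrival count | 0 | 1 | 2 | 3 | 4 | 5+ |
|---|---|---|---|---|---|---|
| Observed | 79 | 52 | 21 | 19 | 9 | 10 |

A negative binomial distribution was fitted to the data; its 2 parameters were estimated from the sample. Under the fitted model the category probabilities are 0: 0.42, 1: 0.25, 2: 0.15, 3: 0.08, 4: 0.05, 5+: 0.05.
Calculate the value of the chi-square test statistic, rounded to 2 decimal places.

Expected counts E_i = n·p_i: 190×0.42 = 79.8, 190×0.25 = 47.5, 190×0.15 = 28.5, 190×0.08 = 15.2, 190×0.05 = 9.5, 190×0.05 = 9.5.
χ² = (79−79.8)²/79.8 + (52−47.5)²/47.5 + (21−28.5)²/28.5 + (19−15.2)²/15.2 + (9−9.5)²/9.5 + (10−9.5)²/9.5
   = 0.008 + 0.426 + 1.974 + 0.950 + 0.026 + 0.026
Sum = 3.41

3.41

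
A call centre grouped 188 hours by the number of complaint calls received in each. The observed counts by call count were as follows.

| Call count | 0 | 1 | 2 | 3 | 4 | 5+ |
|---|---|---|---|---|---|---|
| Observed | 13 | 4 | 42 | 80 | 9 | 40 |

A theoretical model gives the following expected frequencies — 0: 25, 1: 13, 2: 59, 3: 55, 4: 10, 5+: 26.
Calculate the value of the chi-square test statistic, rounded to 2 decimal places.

0: (13 − 25)²/25 = 144/25 = 5.760
1: (4 − 13)²/13 = 81/13 = 6.231
2: (42 − 59)²/59 = 289/59 = 4.898
3: (80 − 55)²/55 = 625/55 = 11.364
4: (9 − 10)²/10 = 1/10 = 0.100
5+: (40 − 26)²/26 = 196/26 = 7.538
Sum = 35.89

35.89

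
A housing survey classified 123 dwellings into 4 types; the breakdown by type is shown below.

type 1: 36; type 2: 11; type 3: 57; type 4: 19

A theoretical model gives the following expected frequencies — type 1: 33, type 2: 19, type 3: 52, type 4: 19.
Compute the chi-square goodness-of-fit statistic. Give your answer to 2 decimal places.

cat         O        E   (O−E)²/E
type 1     36       33      0.273
type 2     11       19      3.368
type 3     57       52      0.481
type 4     19       19      0.000
Sum = 4.12

4.12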